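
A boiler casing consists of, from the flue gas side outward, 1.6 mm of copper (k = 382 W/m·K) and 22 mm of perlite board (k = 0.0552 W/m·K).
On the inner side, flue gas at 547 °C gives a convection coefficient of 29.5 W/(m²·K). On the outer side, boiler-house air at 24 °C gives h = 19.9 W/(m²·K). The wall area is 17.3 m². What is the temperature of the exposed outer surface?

T ≈ 78.4 °C

Using the resistance-network approach (series):
R_inner film = 1/(h_i·A) = 1/(29.5×17.3) = 0.001959 K/W
R_copper = L/(kA) = 0.0016/(382×17.3) = 2.421×10^-7 K/W
R_perlite board = L/(kA) = 0.022/(0.0552×17.3) = 0.02304 K/W
R_outer film = 1/(h_o·A) = 1/(19.9×17.3) = 0.002905 K/W
R_total = 0.0279 K/W;  Q = ΔT/R_total = 523/0.0279 = 18740 W
T_interface = T_inner − Q·ΣR(inner→interface) = 547 − 18700×0.025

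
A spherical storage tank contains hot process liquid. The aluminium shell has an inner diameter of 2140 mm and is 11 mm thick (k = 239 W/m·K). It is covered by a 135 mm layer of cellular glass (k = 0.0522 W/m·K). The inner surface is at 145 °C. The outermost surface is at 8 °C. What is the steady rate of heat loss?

Radial (spherical) resistances in series:
R_aluminium shell = (1/1.07 − 1/1.081)/(4π×239) = 3.166×10^-6 K/W
R_cellular glass = (1/1.081 − 1/1.216)/(4π×0.0522) = 0.1566 K/W
R_total = 0.1566 K/W
Q = ΔT/R_total = 137/0.1566

Q ≈ 875 W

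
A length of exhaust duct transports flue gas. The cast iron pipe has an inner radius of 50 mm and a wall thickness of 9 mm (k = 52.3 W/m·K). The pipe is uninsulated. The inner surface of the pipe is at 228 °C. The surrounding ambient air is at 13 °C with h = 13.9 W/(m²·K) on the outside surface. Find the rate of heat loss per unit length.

Cylindrical conduction, so R = ln(r₂/r₁)/(2πkL) per layer, in series:
R_cast iron pipe wall = ln(59/50)/(2π×52.3×1) = 5.037×10^-4 K/W
R_outer film = 1/(h_o·2πr_oL) = 1/(13.9×2π×0.059×1) = 0.1941 K/W
R_total = 0.1946 K/W
Q = ΔT/R_total = 215/0.1946

q′ ≈ 1100 W/m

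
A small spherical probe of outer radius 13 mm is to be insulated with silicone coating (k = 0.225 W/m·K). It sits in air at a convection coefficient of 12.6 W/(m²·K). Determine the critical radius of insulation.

For a sphere r_cr = 2k/h = 2×0.225/12.6
r_cr = 35.7 mm; since the bare radius (13 mm) is below r_cr, adding a thin layer of insulation will *increase* heat loss.

r_cr ≈ 35.7 mm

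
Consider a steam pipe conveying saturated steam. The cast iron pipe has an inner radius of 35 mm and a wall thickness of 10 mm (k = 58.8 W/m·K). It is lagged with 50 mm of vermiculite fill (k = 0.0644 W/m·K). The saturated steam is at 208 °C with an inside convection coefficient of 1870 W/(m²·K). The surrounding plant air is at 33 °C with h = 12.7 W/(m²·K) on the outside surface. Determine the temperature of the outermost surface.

T ≈ 44.6 °C

For a radial system each layer contributes R = ln(r_out/r_in)/(2πkL); films add R = 1/(hA).
R_inner film = 1/(h_i·2πr₁L) = 1/(1870×2π×0.035×1) = 0.002432 K/W
R_cast iron pipe wall = ln(45/35)/(2π×58.8×1) = 6.802×10^-4 K/W
R_vermiculite fill = ln(95/45)/(2π×0.0644×1) = 1.847 K/W
R_outer film = 1/(h_o·2πr_oL) = 1/(12.7×2π×0.095×1) = 0.1319 K/W
R_total = 1.982 K/W
Q = ΔT/R_total = 175/1.982
Q = 88.3 W/m
T_interface = T_inner − Q·ΣR(inner→interface) = 208 − 88.3×1.85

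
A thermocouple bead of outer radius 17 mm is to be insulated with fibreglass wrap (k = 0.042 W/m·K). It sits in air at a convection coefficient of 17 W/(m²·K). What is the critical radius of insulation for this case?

For a sphere r_cr = 2k/h = 2×0.042/17
r_cr = 4.94 mm; since the bare radius (17 mm) is above r_cr, any added insulation will reduce heat loss.

r_cr ≈ 4.94 mm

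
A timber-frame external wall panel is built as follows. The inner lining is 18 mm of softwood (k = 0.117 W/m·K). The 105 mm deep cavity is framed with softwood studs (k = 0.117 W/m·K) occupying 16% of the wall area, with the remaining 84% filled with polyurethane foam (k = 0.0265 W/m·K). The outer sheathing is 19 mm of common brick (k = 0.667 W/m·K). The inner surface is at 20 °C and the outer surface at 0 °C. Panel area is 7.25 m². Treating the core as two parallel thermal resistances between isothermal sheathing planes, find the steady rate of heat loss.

Sheathing layers in series; stud and cavity paths in parallel between them.
R_inner = 0.018/(0.117×7.25) = 0.02122 K/W
R_stud  = 0.105/(0.117×0.16×7.25) = 0.7737 K/W
R_cav   = 0.105/(0.0265×0.84×7.25) = 0.6506 K/W
1/R_core = 1/R_stud + 1/R_cav → R_core = 0.3534 K/W
R_outer = 0.019/(0.667×7.25) = 0.003929 K/W
R_total = 0.3786 K/W
Q = ΔT/R_total = 20/0.3786

Q ≈ 52.8 W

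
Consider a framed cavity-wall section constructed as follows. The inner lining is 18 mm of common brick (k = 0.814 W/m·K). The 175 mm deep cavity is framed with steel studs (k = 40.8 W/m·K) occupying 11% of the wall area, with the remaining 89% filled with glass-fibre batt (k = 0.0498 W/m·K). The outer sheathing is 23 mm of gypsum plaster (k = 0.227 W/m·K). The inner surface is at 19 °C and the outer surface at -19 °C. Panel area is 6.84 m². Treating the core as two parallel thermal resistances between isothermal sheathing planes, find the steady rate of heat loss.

Q ≈ 1600 W

Sheathing layers in series; stud and cavity paths in parallel between them.
R_inner = 0.018/(0.814×6.84) = 0.003233 K/W
R_stud  = 0.175/(40.8×0.11×6.84) = 0.005701 K/W
R_cav   = 0.175/(0.0498×0.89×6.84) = 0.5772 K/W
1/R_core = 1/R_stud + 1/R_cav → R_core = 0.005645 K/W
R_outer = 0.023/(0.227×6.84) = 0.01481 K/W
R_total = 0.02369 K/W
Q = ΔT/R_total = 38/0.02369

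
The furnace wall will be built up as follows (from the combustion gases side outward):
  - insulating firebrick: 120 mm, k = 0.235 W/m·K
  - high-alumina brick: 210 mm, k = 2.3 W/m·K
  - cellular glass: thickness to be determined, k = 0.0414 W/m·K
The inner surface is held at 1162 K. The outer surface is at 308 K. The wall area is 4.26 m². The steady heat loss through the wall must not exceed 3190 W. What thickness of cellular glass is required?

L ≈ 22.3 mm

Using the resistance-network approach (series):
R_insulating firebrick = L/(kA) = 0.12/(0.235×4.26) = 0.1199 K/W
R_high-alumina brick = L/(kA) = 0.21/(2.3×4.26) = 0.02143 K/W
Sum of the known resistances R_other = 0.1413 K/W
Required total resistance R_tot = ΔT/Q_allow = 854/3190 = 0.2677 K/W
R_cellular glass = R_tot − R_other = 0.1264 K/W
L = R·k·A = 0.1264×0.0414×4.26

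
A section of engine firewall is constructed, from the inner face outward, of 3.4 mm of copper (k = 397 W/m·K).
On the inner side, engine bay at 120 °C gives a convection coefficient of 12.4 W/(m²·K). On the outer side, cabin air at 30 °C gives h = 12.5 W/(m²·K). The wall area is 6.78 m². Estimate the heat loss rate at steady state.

Treating each layer as a thermal resistance in series:
R_inner film = 1/(h_i·A) = 1/(12.4×6.78) = 0.01189 K/W
R_copper = L/(kA) = 0.0034/(397×6.78) = 1.263×10^-6 K/W
R_outer film = 1/(h_o·A) = 1/(12.5×6.78) = 0.0118 K/W
R_total = 0.0237 K/W
Q = ΔT / R_total = 90 / 0.0237

Q ≈ 3800 W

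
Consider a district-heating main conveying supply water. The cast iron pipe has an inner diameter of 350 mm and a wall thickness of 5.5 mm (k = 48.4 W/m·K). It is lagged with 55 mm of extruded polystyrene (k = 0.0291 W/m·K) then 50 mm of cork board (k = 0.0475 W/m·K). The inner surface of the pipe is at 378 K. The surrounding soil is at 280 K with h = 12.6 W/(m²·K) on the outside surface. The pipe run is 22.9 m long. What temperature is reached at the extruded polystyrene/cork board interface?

T ≈ 312 K

Cylindrical conduction, so R = ln(r₂/r₁)/(2πkL) per layer, in series:
R_cast iron pipe wall = ln(180.5/175)/(2π×48.4×22.9) = 4.444×10^-6 K/W
R_extruded polystyrene = ln(235.5/180.5)/(2π×0.0291×22.9) = 0.06352 K/W
R_cork board = ln(285.5/235.5)/(2π×0.0475×22.9) = 0.02817 K/W
R_outer film = 1/(h_o·2πr_oL) = 1/(12.6×2π×0.2855×22.9) = 0.001932 K/W
R_total = 0.09363 K/W
Q = ΔT/R_total = 98/0.09363
Q = 1050 W
T_interface = T_inner − Q·ΣR(inner→interface) = 378 − 1050×0.06353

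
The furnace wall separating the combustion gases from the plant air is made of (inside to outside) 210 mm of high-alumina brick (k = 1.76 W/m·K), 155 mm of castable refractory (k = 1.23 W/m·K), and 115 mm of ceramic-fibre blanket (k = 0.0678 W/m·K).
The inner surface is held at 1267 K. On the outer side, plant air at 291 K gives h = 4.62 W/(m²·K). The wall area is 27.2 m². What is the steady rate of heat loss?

Q ≈ 12300 W

Using the resistance-network approach (series):
R_high-alumina brick = L/(kA) = 0.21/(1.76×27.2) = 0.004387 K/W
R_castable refractory = L/(kA) = 0.155/(1.23×27.2) = 0.004633 K/W
R_ceramic-fibre blanket = L/(kA) = 0.115/(0.0678×27.2) = 0.06236 K/W
R_outer film = 1/(h_o·A) = 1/(4.62×27.2) = 0.007958 K/W
R_total = 0.07934 K/W
Q = ΔT / R_total = 976 / 0.07934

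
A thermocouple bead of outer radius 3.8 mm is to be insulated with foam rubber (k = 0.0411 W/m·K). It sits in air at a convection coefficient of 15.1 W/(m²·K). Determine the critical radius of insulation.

r_cr ≈ 5.44 mm

For a sphere r_cr = 2k/h = 2×0.0411/15.1
r_cr = 5.44 mm; since the bare radius (3.8 mm) is below r_cr, adding a thin layer of insulation will *increase* heat loss.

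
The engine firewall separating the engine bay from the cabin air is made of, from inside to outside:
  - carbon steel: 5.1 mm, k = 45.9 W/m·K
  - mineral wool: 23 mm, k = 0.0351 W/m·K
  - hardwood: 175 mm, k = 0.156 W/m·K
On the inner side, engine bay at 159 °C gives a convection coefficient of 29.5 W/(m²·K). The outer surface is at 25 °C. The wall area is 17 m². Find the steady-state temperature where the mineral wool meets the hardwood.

Series thermal resistances:
R_inner film = 1/(h_i·A) = 1/(29.5×17) = 0.001994 K/W
R_carbon steel = L/(kA) = 0.0051/(45.9×17) = 6.536×10^-6 K/W
R_mineral wool = L/(kA) = 0.023/(0.0351×17) = 0.03855 K/W
R_hardwood = L/(kA) = 0.175/(0.156×17) = 0.06599 K/W
R_total = 0.1065 K/W;  Q = ΔT/R_total = 134/0.1065 = 1258 W
T_interface = T_inner − Q·ΣR(inner→interface) = 159 − 1260×0.04055

T ≈ 108 °C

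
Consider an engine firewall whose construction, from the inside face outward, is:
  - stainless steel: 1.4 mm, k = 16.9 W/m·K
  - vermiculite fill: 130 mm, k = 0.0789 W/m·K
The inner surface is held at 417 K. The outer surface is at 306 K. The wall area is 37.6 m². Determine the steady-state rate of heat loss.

Q ≈ 2530 W

Using the resistance-network approach (series):
R_stainless steel = L/(kA) = 0.0014/(16.9×37.6) = 2.203×10^-6 K/W
R_vermiculite fill = L/(kA) = 0.13/(0.0789×37.6) = 0.04382 K/W
R_total = 0.04382 K/W
Q = ΔT / R_total = 111 / 0.04382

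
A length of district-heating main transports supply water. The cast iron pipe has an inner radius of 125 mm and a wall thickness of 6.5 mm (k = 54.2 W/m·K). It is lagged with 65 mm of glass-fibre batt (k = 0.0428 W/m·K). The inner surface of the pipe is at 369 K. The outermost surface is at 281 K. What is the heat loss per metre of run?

Cylindrical conduction, so R = ln(r₂/r₁)/(2πkL) per layer, in series:
R_cast iron pipe wall = ln(131.5/125)/(2π×54.2×1) = 1.489×10^-4 K/W
R_glass-fibre batt = ln(196.5/131.5)/(2π×0.0428×1) = 1.494 K/W
R_total = 1.494 K/W
Q = ΔT/R_total = 88/1.494

q′ ≈ 58.9 W/m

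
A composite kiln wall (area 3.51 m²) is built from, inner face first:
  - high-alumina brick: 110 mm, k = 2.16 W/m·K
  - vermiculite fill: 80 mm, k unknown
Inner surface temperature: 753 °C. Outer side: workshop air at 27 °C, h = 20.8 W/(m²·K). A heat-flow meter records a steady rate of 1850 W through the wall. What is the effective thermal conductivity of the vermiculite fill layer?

k ≈ 0.0626 W/(m·K)

Using the resistance-network approach (series):
R_high-alumina brick = L/(kA) = 0.11/(2.16×3.51) = 0.01451 K/W
R_outer film = 1/(h_o·A) = 1/(20.8×3.51) = 0.0137 K/W
Sum of known resistances R_other = 0.02821 K/W
Total R = ΔT/Q = 726/1850 = 0.3924 K/W
R_vermiculite fill = R_total − R_other = 0.3642 K/W
k = L/(R·A) = 0.08/(0.3642×3.51)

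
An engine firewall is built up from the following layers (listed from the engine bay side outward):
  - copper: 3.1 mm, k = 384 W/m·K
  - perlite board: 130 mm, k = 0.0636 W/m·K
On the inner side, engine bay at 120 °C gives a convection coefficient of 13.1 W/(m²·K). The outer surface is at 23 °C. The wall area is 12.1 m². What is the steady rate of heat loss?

Thermal resistances in series:
R_inner film = 1/(h_i·A) = 1/(13.1×12.1) = 0.006309 K/W
R_copper = L/(kA) = 0.0031/(384×12.1) = 6.672×10^-7 K/W
R_perlite board = L/(kA) = 0.13/(0.0636×12.1) = 0.1689 K/W
R_total = 0.1752 K/W
Q = ΔT / R_total = 97 / 0.1752

Q ≈ 554 W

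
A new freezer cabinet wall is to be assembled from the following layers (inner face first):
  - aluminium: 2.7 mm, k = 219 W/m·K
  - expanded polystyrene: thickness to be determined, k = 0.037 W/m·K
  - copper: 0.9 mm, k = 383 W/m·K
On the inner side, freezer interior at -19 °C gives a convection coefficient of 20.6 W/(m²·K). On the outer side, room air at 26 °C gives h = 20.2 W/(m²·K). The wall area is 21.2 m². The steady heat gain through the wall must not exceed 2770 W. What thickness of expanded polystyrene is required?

Treating each layer as a thermal resistance in series:
R_inner film = 1/(h_i·A) = 1/(20.6×21.2) = 0.00229 K/W
R_aluminium = L/(kA) = 0.0027/(219×21.2) = 5.815×10^-7 K/W
R_copper = L/(kA) = 0.0009/(383×21.2) = 1.108×10^-7 K/W
R_outer film = 1/(h_o·A) = 1/(20.2×21.2) = 0.002335 K/W
Sum of the known resistances R_other = 0.004626 K/W
Required total resistance R_tot = ΔT/Q_allow = 45/2770 = 0.01625 K/W
R_expanded polystyrene = R_tot − R_other = 0.01162 K/W
L = R·k·A = 0.01162×0.037×21.2

L ≈ 9.11 mm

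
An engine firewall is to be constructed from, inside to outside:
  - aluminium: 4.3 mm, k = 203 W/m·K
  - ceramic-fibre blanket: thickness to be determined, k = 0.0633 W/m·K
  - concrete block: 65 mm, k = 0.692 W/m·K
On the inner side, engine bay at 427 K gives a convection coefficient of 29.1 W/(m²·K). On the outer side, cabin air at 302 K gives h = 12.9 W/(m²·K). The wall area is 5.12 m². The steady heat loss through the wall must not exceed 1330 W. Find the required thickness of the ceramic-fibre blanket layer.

Treating each layer as a thermal resistance in series:
R_inner film = 1/(h_i·A) = 1/(29.1×5.12) = 0.006712 K/W
R_aluminium = L/(kA) = 0.0043/(203×5.12) = 4.137×10^-6 K/W
R_concrete block = L/(kA) = 0.065/(0.692×5.12) = 0.01835 K/W
R_outer film = 1/(h_o·A) = 1/(12.9×5.12) = 0.01514 K/W
Sum of the known resistances R_other = 0.0402 K/W
Required total resistance R_tot = ΔT/Q_allow = 125/1330 = 0.09398 K/W
R_ceramic-fibre blanket = R_tot − R_other = 0.05378 K/W
L = R·k·A = 0.05378×0.0633×5.12

L ≈ 17.4 mm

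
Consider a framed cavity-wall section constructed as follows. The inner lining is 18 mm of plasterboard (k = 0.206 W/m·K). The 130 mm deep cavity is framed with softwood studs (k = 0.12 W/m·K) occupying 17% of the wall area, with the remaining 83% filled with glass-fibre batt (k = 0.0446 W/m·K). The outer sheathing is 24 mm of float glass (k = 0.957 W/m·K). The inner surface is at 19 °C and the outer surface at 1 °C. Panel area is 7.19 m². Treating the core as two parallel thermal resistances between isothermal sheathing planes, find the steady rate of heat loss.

Q ≈ 54.5 W

Sheathing layers in series; stud and cavity paths in parallel between them.
R_inner = 0.018/(0.206×7.19) = 0.01215 K/W
R_stud  = 0.13/(0.12×0.17×7.19) = 0.8863 K/W
R_cav   = 0.13/(0.0446×0.83×7.19) = 0.4884 K/W
1/R_core = 1/R_stud + 1/R_cav → R_core = 0.3149 K/W
R_outer = 0.024/(0.957×7.19) = 0.003488 K/W
R_total = 0.3305 K/W
Q = ΔT/R_total = 18/0.3305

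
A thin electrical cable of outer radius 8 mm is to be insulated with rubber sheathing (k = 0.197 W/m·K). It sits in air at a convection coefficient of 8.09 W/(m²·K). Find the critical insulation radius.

r_cr ≈ 24.4 mm

For a cylinder r_cr = k/h = 0.197/8.09
r_cr = 24.4 mm; since the bare radius (8 mm) is below r_cr, adding a thin layer of insulation will *increase* heat loss.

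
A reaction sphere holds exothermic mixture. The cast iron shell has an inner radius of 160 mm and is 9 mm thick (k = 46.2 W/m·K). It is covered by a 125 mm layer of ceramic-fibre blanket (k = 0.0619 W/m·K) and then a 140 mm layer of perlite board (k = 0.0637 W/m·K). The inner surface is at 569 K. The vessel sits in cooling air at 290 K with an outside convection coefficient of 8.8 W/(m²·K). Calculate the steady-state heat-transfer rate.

Spherical conduction: R = (1/r_in − 1/r_out)/(4πk) per layer; series-sum.
R_cast iron shell = (1/0.16 − 1/0.169)/(4π×46.2) = 5.733×10^-4 K/W
R_ceramic-fibre blanket = (1/0.169 − 1/0.294)/(4π×0.0619) = 3.234 K/W
R_perlite board = (1/0.294 − 1/0.434)/(4π×0.0637) = 1.371 K/W
R_outer film = 1/(h·4πr_o²) = 1/(8.8×4π×0.434²) = 0.04801 K/W
R_total = 4.654 K/W
Q = ΔT/R_total = 279/4.654

Q ≈ 60 W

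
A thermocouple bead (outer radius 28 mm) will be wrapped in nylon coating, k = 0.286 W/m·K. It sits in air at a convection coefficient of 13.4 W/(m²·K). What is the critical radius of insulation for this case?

For a sphere r_cr = 2k/h = 2×0.286/13.4
r_cr = 42.7 mm; since the bare radius (28 mm) is below r_cr, adding a thin layer of insulation will *increase* heat loss.

r_cr ≈ 42.7 mm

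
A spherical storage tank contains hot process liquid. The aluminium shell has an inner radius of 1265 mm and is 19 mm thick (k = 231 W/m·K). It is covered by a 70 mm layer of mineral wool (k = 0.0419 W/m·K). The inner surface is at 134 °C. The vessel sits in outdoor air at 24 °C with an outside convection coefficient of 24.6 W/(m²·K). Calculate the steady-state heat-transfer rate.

For a spherical shell R = (1/r₁ − 1/r₂)/(4πk); film R = 1/(h·4πr²). In series:
R_aluminium shell = (1/1.265 − 1/1.284)/(4π×231) = 4.03×10^-6 K/W
R_mineral wool = (1/1.284 − 1/1.354)/(4π×0.0419) = 0.07647 K/W
R_outer film = 1/(h·4πr_o²) = 1/(24.6×4π×1.354²) = 0.001764 K/W
R_total = 0.07824 K/W
Q = ΔT/R_total = 110/0.07824

Q ≈ 1410 W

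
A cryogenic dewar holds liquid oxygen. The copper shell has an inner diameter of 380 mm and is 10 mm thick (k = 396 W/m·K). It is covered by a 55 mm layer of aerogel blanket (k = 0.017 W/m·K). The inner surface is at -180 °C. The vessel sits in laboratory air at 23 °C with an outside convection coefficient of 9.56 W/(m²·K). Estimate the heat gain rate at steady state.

Q ≈ 39.2 W

For a spherical shell R = (1/r₁ − 1/r₂)/(4πk); film R = 1/(h·4πr²). In series:
R_copper shell = (1/0.19 − 1/0.2)/(4π×396) = 5.288×10^-5 K/W
R_aerogel blanket = (1/0.2 − 1/0.255)/(4π×0.017) = 5.048 K/W
R_outer film = 1/(h·4πr_o²) = 1/(9.56×4π×0.255²) = 0.128 K/W
R_total = 5.176 K/W
Q = ΔT/R_total = 203/5.176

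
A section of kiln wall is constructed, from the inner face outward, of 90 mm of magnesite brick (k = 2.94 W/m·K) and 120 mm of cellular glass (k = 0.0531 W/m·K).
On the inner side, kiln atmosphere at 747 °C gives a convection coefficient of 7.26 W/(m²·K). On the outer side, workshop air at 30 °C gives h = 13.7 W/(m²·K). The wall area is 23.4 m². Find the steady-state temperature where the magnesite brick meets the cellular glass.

Model the wall as resistances in series:
R_inner film = 1/(h_i·A) = 1/(7.26×23.4) = 0.005886 K/W
R_magnesite brick = L/(kA) = 0.09/(2.94×23.4) = 0.001308 K/W
R_cellular glass = L/(kA) = 0.12/(0.0531×23.4) = 0.09658 K/W
R_outer film = 1/(h_o·A) = 1/(13.7×23.4) = 0.003119 K/W
R_total = 0.1069 K/W;  Q = ΔT/R_total = 717/0.1069 = 6708 W
T_interface = T_inner − Q·ΣR(inner→interface) = 747 − 6710×0.007195

T ≈ 699 °C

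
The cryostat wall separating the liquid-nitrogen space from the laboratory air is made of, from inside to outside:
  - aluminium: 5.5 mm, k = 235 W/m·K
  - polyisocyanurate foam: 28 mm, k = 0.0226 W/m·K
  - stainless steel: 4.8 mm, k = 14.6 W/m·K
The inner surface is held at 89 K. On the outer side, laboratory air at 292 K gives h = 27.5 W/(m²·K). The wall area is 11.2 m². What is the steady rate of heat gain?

Series thermal resistances:
R_aluminium = L/(kA) = 0.0055/(235×11.2) = 2.09×10^-6 K/W
R_polyisocyanurate foam = L/(kA) = 0.028/(0.0226×11.2) = 0.1106 K/W
R_stainless steel = L/(kA) = 0.0048/(14.6×11.2) = 2.935×10^-5 K/W
R_outer film = 1/(h_o·A) = 1/(27.5×11.2) = 0.003247 K/W
R_total = 0.1139 K/W
Q = ΔT / R_total = 203 / 0.1139

Q ≈ 1780 W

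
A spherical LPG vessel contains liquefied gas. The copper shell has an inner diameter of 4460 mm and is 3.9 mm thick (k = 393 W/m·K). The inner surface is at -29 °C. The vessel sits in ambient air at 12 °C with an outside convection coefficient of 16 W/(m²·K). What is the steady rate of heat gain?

Q ≈ 41100 W

Each spherical layer contributes R = (1/r_i − 1/r_o)/(4πk):
R_copper shell = (1/2.23 − 1/2.2339)/(4π×393) = 1.585×10^-7 K/W
R_outer film = 1/(h·4πr_o²) = 1/(16×4π×2.2339²) = 9.967×10^-4 K/W
R_total = 9.968×10^-4 K/W
Q = ΔT/R_total = 41/9.968×10^-4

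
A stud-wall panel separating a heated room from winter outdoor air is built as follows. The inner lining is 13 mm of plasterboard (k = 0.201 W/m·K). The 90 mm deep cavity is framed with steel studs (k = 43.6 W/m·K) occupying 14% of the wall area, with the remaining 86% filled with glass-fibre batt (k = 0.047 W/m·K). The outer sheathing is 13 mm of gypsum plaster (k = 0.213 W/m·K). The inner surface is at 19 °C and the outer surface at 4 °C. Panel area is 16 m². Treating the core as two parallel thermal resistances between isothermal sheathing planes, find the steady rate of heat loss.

Q ≈ 1710 W

Sheathing layers in series; stud and cavity paths in parallel between them.
R_inner = 0.013/(0.201×16) = 0.004042 K/W
R_stud  = 0.09/(43.6×0.14×16) = 9.215×10^-4 K/W
R_cav   = 0.09/(0.047×0.86×16) = 0.1392 K/W
1/R_core = 1/R_stud + 1/R_cav → R_core = 9.155×10^-4 K/W
R_outer = 0.013/(0.213×16) = 0.003815 K/W
R_total = 0.008772 K/W
Q = ΔT/R_total = 15/0.008772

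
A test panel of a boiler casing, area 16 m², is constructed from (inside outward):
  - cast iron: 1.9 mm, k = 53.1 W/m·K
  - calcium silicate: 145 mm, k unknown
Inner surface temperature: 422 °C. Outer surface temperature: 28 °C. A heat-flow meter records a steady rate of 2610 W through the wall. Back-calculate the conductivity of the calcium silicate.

k ≈ 0.06 W/(m·K)

Thermal resistances in series:
R_cast iron = L/(kA) = 0.0019/(53.1×16) = 2.236×10^-6 K/W
Sum of known resistances R_other = 2.236×10^-6 K/W
Total R = ΔT/Q = 394/2610 = 0.151 K/W
R_calcium silicate = R_total − R_other = 0.151 K/W
k = L/(R·A) = 0.145/(0.151×16)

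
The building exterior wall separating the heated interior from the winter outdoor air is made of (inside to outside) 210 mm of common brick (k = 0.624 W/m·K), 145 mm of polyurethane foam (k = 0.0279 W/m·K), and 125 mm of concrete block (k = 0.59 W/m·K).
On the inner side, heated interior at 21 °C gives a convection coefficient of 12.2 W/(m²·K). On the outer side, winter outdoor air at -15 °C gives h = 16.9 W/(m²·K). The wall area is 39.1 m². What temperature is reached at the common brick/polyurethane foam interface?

T ≈ 18.4 °C

Treating each layer as a thermal resistance in series:
R_inner film = 1/(h_i·A) = 1/(12.2×39.1) = 0.002096 K/W
R_common brick = L/(kA) = 0.21/(0.624×39.1) = 0.008607 K/W
R_polyurethane foam = L/(kA) = 0.145/(0.0279×39.1) = 0.1329 K/W
R_concrete block = L/(kA) = 0.125/(0.59×39.1) = 0.005419 K/W
R_outer film = 1/(h_o·A) = 1/(16.9×39.1) = 0.001513 K/W
R_total = 0.1506 K/W;  Q = ΔT/R_total = 36/0.1506 = 239.1 W
T_interface = T_inner − Q·ΣR(inner→interface) = 21 − 239×0.0107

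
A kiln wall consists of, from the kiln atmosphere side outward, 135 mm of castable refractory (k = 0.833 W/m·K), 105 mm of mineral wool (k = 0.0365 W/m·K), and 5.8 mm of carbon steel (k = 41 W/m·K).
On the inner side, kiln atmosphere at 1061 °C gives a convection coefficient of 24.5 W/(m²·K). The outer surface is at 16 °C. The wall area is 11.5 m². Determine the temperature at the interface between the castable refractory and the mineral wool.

T ≈ 992 °C

Thermal resistances in series:
R_inner film = 1/(h_i·A) = 1/(24.5×11.5) = 0.003549 K/W
R_castable refractory = L/(kA) = 0.135/(0.833×11.5) = 0.01409 K/W
R_mineral wool = L/(kA) = 0.105/(0.0365×11.5) = 0.2501 K/W
R_carbon steel = L/(kA) = 0.0058/(41×11.5) = 1.23×10^-5 K/W
R_total = 0.2678 K/W;  Q = ΔT/R_total = 1045/0.2678 = 3902 W
T_interface = T_inner − Q·ΣR(inner→interface) = 1061 − 3900×0.01764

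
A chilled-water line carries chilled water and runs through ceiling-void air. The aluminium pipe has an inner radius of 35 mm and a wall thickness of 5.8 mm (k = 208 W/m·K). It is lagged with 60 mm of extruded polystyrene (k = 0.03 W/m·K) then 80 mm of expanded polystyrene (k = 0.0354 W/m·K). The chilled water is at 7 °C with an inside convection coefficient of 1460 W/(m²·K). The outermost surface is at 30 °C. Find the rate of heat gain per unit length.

Per-layer cylindrical resistances, series-summed:
R_inner film = 1/(h_i·2πr₁L) = 1/(1460×2π×0.035×1) = 0.003115 K/W
R_aluminium pipe wall = ln(40.8/35)/(2π×208×1) = 1.173×10^-4 K/W
R_extruded polystyrene = ln(100.8/40.8)/(2π×0.03×1) = 4.798 K/W
R_expanded polystyrene = ln(180.8/100.8)/(2π×0.0354×1) = 2.627 K/W
R_total = 7.428 K/W
Q = ΔT/R_total = 23/7.428

q′ ≈ 3.1 W/m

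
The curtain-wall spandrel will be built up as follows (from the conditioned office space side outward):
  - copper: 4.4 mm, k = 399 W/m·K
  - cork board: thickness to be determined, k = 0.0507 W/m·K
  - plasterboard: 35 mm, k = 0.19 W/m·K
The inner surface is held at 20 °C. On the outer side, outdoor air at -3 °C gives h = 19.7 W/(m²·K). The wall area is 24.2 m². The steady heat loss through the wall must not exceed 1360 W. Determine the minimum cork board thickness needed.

L ≈ 8.84 mm

Thermal resistances in series:
R_copper = L/(kA) = 0.0044/(399×24.2) = 4.557×10^-7 K/W
R_plasterboard = L/(kA) = 0.035/(0.19×24.2) = 0.007612 K/W
R_outer film = 1/(h_o·A) = 1/(19.7×24.2) = 0.002098 K/W
Sum of the known resistances R_other = 0.00971 K/W
Required total resistance R_tot = ΔT/Q_allow = 23/1360 = 0.01691 K/W
R_cork board = R_tot − R_other = 0.007202 K/W
L = R·k·A = 0.007202×0.0507×24.2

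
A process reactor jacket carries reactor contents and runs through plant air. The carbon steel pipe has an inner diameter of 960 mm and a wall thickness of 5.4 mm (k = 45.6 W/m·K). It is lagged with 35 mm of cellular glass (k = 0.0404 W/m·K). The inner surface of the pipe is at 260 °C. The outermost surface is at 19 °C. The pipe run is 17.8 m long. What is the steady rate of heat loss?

Q ≈ 15600 W

Radial resistances (cylindrical: R_cond = ln(r_o/r_i)/(2πkL), R_conv = 1/(h·2πrL)):
R_carbon steel pipe wall = ln(485.4/480)/(2π×45.6×17.8) = 2.194×10^-6 K/W
R_cellular glass = ln(520.4/485.4)/(2π×0.0404×17.8) = 0.01541 K/W
R_total = 0.01541 K/W
Q = ΔT/R_total = 241/0.01541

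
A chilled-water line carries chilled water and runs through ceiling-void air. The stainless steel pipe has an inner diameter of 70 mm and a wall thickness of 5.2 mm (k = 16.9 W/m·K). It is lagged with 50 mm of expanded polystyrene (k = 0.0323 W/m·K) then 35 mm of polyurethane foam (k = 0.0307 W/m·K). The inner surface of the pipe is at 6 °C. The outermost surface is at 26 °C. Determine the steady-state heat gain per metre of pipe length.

q′ ≈ 3.52 W/m

Treating each annulus and film as a series resistance:
R_stainless steel pipe wall = ln(40.2/35)/(2π×16.9×1) = 0.001304 K/W
R_expanded polystyrene = ln(90.2/40.2)/(2π×0.0323×1) = 3.982 K/W
R_polyurethane foam = ln(125.2/90.2)/(2π×0.0307×1) = 1.7 K/W
R_total = 5.683 K/W
Q = ΔT/R_total = 20/5.683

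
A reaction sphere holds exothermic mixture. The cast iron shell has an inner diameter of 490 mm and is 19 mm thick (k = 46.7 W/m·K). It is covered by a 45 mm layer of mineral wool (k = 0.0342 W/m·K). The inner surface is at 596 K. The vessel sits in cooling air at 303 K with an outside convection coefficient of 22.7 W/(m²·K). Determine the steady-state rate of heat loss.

Q ≈ 222 W

Radial (spherical) resistances in series:
R_cast iron shell = (1/0.245 − 1/0.264)/(4π×46.7) = 5.006×10^-4 K/W
R_mineral wool = (1/0.264 − 1/0.309)/(4π×0.0342) = 1.284 K/W
R_outer film = 1/(h·4πr_o²) = 1/(22.7×4π×0.309²) = 0.03672 K/W
R_total = 1.321 K/W
Q = ΔT/R_total = 293/1.321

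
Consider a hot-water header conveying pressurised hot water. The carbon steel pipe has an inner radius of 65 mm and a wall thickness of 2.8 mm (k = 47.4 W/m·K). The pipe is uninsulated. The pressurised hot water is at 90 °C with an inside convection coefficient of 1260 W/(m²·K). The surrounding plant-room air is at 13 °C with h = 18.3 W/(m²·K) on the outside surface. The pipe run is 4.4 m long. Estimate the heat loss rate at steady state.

Q ≈ 2600 W

Cylindrical conduction, so R = ln(r₂/r₁)/(2πkL) per layer, in series:
R_inner film = 1/(h_i·2πr₁L) = 1/(1260×2π×0.065×4.4) = 4.417×10^-4 K/W
R_carbon steel pipe wall = ln(67.8/65)/(2π×47.4×4.4) = 3.218×10^-5 K/W
R_outer film = 1/(h_o·2πr_oL) = 1/(18.3×2π×0.0678×4.4) = 0.02915 K/W
R_total = 0.02963 K/W
Q = ΔT/R_total = 77/0.02963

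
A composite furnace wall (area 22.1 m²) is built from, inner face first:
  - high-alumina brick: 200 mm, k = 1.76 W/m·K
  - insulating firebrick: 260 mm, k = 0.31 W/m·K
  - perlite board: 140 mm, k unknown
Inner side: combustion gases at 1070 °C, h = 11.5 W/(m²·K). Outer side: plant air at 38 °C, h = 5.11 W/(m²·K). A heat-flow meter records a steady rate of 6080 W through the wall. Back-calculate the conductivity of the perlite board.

k ≈ 0.0556 W/(m·K)

Model the wall as resistances in series:
R_inner film = 1/(h_i·A) = 1/(11.5×22.1) = 0.003935 K/W
R_high-alumina brick = L/(kA) = 0.2/(1.76×22.1) = 0.005142 K/W
R_insulating firebrick = L/(kA) = 0.26/(0.31×22.1) = 0.03795 K/W
R_outer film = 1/(h_o·A) = 1/(5.11×22.1) = 0.008855 K/W
Sum of known resistances R_other = 0.05588 K/W
Total R = ΔT/Q = 1032/6080 = 0.1697 K/W
R_perlite board = R_total − R_other = 0.1139 K/W
k = L/(R·A) = 0.14/(0.1139×22.1)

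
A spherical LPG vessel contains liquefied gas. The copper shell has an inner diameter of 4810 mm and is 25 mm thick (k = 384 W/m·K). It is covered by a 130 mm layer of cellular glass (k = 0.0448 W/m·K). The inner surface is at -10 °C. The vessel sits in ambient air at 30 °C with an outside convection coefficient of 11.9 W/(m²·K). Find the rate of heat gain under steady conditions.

Q ≈ 1050 W

Radial (spherical) resistances in series:
R_copper shell = (1/2.405 − 1/2.43)/(4π×384) = 8.865×10^-7 K/W
R_cellular glass = (1/2.43 − 1/2.56)/(4π×0.0448) = 0.03712 K/W
R_outer film = 1/(h·4πr_o²) = 1/(11.9×4π×2.56²) = 0.00102 K/W
R_total = 0.03814 K/W
Q = ΔT/R_total = 40/0.03814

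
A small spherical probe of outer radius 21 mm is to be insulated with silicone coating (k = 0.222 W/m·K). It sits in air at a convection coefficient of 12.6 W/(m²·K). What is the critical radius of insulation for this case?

r_cr ≈ 35.2 mm

For a sphere r_cr = 2k/h = 2×0.222/12.6
r_cr = 35.2 mm; since the bare radius (21 mm) is below r_cr, adding a thin layer of insulation will *increase* heat loss.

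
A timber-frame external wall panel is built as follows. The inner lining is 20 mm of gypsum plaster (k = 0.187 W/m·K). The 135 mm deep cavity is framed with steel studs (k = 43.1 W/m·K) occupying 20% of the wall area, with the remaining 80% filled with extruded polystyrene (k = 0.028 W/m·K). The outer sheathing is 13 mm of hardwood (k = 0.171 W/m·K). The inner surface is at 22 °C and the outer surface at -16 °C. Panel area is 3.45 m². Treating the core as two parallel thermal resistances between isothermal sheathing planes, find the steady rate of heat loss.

Sheathing layers in series; stud and cavity paths in parallel between them.
R_inner = 0.02/(0.187×3.45) = 0.031 K/W
R_stud  = 0.135/(43.1×0.2×3.45) = 0.004539 K/W
R_cav   = 0.135/(0.028×0.8×3.45) = 1.747 K/W
1/R_core = 1/R_stud + 1/R_cav → R_core = 0.004528 K/W
R_outer = 0.013/(0.171×3.45) = 0.02204 K/W
R_total = 0.05756 K/W
Q = ΔT/R_total = 38/0.05756

Q ≈ 660 W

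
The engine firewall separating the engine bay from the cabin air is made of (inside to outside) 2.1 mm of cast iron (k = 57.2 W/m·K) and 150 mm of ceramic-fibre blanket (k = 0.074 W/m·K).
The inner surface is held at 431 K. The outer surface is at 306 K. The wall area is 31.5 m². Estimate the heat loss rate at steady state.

Treating each layer as a thermal resistance in series:
R_cast iron = L/(kA) = 0.0021/(57.2×31.5) = 1.166×10^-6 K/W
R_ceramic-fibre blanket = L/(kA) = 0.15/(0.074×31.5) = 0.06435 K/W
R_total = 0.06435 K/W
Q = ΔT / R_total = 125 / 0.06435

Q ≈ 1940 W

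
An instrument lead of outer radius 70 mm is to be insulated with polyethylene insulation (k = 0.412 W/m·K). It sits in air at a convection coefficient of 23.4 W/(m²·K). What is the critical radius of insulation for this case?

For a cylinder r_cr = k/h = 0.412/23.4
r_cr = 17.6 mm; since the bare radius (70 mm) is above r_cr, any added insulation will reduce heat loss.

r_cr ≈ 17.6 mm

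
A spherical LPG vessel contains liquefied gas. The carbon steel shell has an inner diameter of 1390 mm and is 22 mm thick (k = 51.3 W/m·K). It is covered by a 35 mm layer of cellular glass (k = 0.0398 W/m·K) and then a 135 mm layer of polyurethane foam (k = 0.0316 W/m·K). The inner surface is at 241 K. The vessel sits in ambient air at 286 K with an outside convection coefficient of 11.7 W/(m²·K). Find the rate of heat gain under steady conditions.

Each spherical layer contributes R = (1/r_i − 1/r_o)/(4πk):
R_carbon steel shell = (1/0.695 − 1/0.717)/(4π×51.3) = 6.848×10^-5 K/W
R_cellular glass = (1/0.717 − 1/0.752)/(4π×0.0398) = 0.1298 K/W
R_polyurethane foam = (1/0.752 − 1/0.887)/(4π×0.0316) = 0.5097 K/W
R_outer film = 1/(h·4πr_o²) = 1/(11.7×4π×0.887²) = 0.008645 K/W
R_total = 0.6482 K/W
Q = ΔT/R_total = 45/0.6482

Q ≈ 69.4 W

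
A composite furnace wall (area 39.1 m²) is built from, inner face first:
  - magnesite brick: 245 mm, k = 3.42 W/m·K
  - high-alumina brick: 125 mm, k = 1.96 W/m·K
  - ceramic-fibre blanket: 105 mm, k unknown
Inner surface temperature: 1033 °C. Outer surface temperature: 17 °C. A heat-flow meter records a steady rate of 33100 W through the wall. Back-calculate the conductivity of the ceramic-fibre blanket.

Model the wall as resistances in series:
R_magnesite brick = L/(kA) = 0.245/(3.42×39.1) = 0.001832 K/W
R_high-alumina brick = L/(kA) = 0.125/(1.96×39.1) = 0.001631 K/W
Sum of known resistances R_other = 0.003463 K/W
Total R = ΔT/Q = 1016/33100 = 0.03069 K/W
R_ceramic-fibre blanket = R_total − R_other = 0.02723 K/W
k = L/(R·A) = 0.105/(0.02723×39.1)

k ≈ 0.0986 W/(m·K)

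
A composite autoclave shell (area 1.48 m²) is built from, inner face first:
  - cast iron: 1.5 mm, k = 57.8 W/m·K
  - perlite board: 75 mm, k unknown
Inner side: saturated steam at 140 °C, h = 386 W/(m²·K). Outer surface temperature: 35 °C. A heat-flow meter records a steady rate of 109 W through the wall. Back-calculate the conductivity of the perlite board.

k ≈ 0.0527 W/(m·K)

Treating each layer as a thermal resistance in series:
R_inner film = 1/(h_i·A) = 1/(386×1.48) = 0.00175 K/W
R_cast iron = L/(kA) = 0.0015/(57.8×1.48) = 1.753×10^-5 K/W
Sum of known resistances R_other = 0.001768 K/W
Total R = ΔT/Q = 105/109 = 0.9633 K/W
R_perlite board = R_total − R_other = 0.9615 K/W
k = L/(R·A) = 0.075/(0.9615×1.48)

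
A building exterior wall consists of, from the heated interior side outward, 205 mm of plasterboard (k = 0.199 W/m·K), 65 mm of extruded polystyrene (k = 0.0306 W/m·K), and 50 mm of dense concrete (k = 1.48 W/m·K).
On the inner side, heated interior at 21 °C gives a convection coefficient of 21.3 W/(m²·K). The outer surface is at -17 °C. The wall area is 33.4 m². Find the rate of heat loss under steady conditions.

Q ≈ 392 W

Series thermal resistances:
R_inner film = 1/(h_i·A) = 1/(21.3×33.4) = 0.001406 K/W
R_plasterboard = L/(kA) = 0.205/(0.199×33.4) = 0.03084 K/W
R_extruded polystyrene = L/(kA) = 0.065/(0.0306×33.4) = 0.0636 K/W
R_dense concrete = L/(kA) = 0.05/(1.48×33.4) = 0.001011 K/W
R_total = 0.09686 K/W
Q = ΔT / R_total = 38 / 0.09686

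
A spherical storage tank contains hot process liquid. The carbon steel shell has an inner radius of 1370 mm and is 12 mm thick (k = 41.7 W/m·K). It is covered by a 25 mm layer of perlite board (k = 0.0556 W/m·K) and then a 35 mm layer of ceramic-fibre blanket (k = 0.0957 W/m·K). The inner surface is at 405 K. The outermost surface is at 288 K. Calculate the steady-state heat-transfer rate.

For a spherical shell R = (1/r₁ − 1/r₂)/(4πk); film R = 1/(h·4πr²). In series:
R_carbon steel shell = (1/1.37 − 1/1.382)/(4π×41.7) = 1.21×10^-5 K/W
R_perlite board = (1/1.382 − 1/1.407)/(4π×0.0556) = 0.0184 K/W
R_ceramic-fibre blanket = (1/1.407 − 1/1.442)/(4π×0.0957) = 0.01434 K/W
R_total = 0.03276 K/W
Q = ΔT/R_total = 117/0.03276

Q ≈ 3570 W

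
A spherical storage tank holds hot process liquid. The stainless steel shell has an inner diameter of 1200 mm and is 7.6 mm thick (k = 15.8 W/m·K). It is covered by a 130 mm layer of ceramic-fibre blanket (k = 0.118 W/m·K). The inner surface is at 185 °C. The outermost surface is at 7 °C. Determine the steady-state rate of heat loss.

Each spherical layer contributes R = (1/r_i − 1/r_o)/(4πk):
R_stainless steel shell = (1/0.6 − 1/0.6076)/(4π×15.8) = 1.05×10^-4 K/W
R_ceramic-fibre blanket = (1/0.6076 − 1/0.7376)/(4π×0.118) = 0.1956 K/W
R_total = 0.1957 K/W
Q = ΔT/R_total = 178/0.1957

Q ≈ 909 W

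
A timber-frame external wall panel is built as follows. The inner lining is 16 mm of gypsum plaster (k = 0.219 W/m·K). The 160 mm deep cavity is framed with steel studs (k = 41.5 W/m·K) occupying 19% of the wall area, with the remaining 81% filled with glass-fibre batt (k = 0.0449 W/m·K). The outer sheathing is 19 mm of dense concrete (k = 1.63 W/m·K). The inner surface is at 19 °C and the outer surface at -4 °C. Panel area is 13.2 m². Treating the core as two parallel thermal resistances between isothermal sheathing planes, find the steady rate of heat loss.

Sheathing layers in series; stud and cavity paths in parallel between them.
R_inner = 0.016/(0.219×13.2) = 0.005535 K/W
R_stud  = 0.16/(41.5×0.19×13.2) = 0.001537 K/W
R_cav   = 0.16/(0.0449×0.81×13.2) = 0.3333 K/W
1/R_core = 1/R_stud + 1/R_cav → R_core = 0.00153 K/W
R_outer = 0.019/(1.63×13.2) = 8.831×10^-4 K/W
R_total = 0.007948 K/W
Q = ΔT/R_total = 23/0.007948

Q ≈ 2890 W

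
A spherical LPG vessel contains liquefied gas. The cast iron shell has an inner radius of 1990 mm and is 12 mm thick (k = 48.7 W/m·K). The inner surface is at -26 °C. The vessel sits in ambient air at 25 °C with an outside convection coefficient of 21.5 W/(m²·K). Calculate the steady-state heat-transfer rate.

Q ≈ 54900 W

Radial (spherical) resistances in series:
R_cast iron shell = (1/1.99 − 1/2.002)/(4π×48.7) = 4.922×10^-6 K/W
R_outer film = 1/(h·4πr_o²) = 1/(21.5×4π×2.002²) = 9.235×10^-4 K/W
R_total = 9.284×10^-4 K/W
Q = ΔT/R_total = 51/9.284×10^-4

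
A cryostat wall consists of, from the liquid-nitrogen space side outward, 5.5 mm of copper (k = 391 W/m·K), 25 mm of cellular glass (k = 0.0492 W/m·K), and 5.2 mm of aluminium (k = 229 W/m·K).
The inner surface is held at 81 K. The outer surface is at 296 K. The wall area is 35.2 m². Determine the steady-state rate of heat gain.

Q ≈ 14900 W

Series thermal resistances:
R_copper = L/(kA) = 0.0055/(391×35.2) = 3.996×10^-7 K/W
R_cellular glass = L/(kA) = 0.025/(0.0492×35.2) = 0.01444 K/W
R_aluminium = L/(kA) = 0.0052/(229×35.2) = 6.451×10^-7 K/W
R_total = 0.01444 K/W
Q = ΔT / R_total = 215 / 0.01444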